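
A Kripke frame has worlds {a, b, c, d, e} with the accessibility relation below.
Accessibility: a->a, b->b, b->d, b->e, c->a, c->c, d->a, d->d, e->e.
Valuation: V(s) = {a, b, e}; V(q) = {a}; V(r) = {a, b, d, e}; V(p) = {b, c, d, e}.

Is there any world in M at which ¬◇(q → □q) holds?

Let φ = ¬◇(q → □q). Evaluate φ at each world:
  a (successors {a}): φ is false.
  b (successors {b, d, e}): φ is false.
  c (successors {a, c}): φ is false.
  d (successors {a, d}): φ is false.
  e (successors {e}): φ is false.
For instance, at a:
  At a: ◇(q → □q) is true, so ¬◇(q → □q) is false.
    At a: ◇(q → □q) requires q → □q at some successor in {a}.
      q → □q holds at a, so ◇(q → □q) is true at a.

No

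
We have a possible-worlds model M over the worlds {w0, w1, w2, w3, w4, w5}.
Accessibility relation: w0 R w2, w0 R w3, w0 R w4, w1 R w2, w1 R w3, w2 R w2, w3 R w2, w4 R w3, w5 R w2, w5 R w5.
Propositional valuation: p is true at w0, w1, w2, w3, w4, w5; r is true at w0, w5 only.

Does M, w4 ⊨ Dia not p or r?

At w4: Dia not p is false, r is false, so Dia not p or r is false.
  At w4: Dia not p requires not p at some successor in {w3}.
    At w3: not p is false.
  So Dia not p is false at w4.

No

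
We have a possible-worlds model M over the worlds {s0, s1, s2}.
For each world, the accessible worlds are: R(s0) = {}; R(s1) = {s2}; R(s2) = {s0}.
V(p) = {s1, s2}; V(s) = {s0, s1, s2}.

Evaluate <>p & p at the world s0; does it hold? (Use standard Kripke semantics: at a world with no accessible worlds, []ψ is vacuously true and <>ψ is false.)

At s0: <>p is false, p is false, so <>p & p is false.
  At s0: no accessible worlds, so <>p is false.

No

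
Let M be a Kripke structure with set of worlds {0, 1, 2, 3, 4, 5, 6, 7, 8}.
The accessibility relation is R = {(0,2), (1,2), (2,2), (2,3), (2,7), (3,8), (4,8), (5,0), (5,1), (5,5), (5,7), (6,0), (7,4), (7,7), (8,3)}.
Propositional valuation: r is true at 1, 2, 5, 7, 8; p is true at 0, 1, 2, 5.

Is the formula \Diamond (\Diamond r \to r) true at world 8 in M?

At 8: \Diamond (\Diamond r \to r) requires \Diamond r \to r at some successor in {3}.
  At 3: \Diamond r \to r is false.
So \Diamond (\Diamond r \to r) is false at 8.

No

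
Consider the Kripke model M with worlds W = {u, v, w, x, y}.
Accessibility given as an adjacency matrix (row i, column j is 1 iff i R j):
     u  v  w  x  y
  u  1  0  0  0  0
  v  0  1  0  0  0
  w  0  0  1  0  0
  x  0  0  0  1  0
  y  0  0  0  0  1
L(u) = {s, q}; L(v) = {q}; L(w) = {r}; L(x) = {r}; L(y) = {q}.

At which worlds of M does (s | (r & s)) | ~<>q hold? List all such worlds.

Let φ = (s | (r & s)) | ~<>q. Evaluate φ at each world:
  u (successors {u}): φ is true.
  v (successors {v}): φ is false.
  w (successors {w}): φ is true.
  x (successors {x}): φ is true.
  y (successors {y}): φ is false.
For instance, at x:
  At x: s | (r & s) is false, ~<>q is true, so (s | (r & s)) | ~<>q is true.
    At x: <>q is false, so ~<>q is true.
      At x: <>q requires q at some successor in {x}.
        At x: q is false.
      So <>q is false at x.
Satisfying worlds: {u, w, x}

u, w, x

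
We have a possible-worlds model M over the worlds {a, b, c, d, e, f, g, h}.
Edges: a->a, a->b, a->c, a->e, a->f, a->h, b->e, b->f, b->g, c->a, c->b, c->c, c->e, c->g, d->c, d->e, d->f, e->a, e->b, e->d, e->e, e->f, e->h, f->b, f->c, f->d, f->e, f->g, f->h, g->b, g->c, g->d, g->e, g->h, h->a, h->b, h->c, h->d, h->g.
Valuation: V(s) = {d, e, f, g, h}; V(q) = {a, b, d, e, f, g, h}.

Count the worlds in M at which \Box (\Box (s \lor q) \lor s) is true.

Recall that \Box ψ holds at a world iff ψ holds at every accessible world, and \Diamond ψ holds iff ψ holds at some accessible world.
Let φ = \Box (\Box (s \lor q) \lor s). Evaluate φ at each world:
  a (successors {a, b, c, e, f, h}): φ is false.
  b (successors {e, f, g}): φ is true.
  c (successors {a, b, c, e, g}): φ is false.
  d (successors {c, e, f}): φ is false.
  e (successors {a, b, d, e, f, h}): φ is false.
  f (successors {b, c, d, e, g, h}): φ is false.
  g (successors {b, c, d, e, h}): φ is false.
  h (successors {a, b, c, d, g}): φ is false.
For instance, at g:
  At g: \Box (\Box (s \lor q) \lor s) requires \Box (s \lor q) \lor s at every successor {b, c, d, e, h}.
    \Box (s \lor q) \lor s fails at c, so \Box (\Box (s \lor q) \lor s) is false at g.
      At c: \Box (s \lor q) is false, s is false, so \Box (s \lor q) \lor s is false.
Satisfying worlds: {b}

1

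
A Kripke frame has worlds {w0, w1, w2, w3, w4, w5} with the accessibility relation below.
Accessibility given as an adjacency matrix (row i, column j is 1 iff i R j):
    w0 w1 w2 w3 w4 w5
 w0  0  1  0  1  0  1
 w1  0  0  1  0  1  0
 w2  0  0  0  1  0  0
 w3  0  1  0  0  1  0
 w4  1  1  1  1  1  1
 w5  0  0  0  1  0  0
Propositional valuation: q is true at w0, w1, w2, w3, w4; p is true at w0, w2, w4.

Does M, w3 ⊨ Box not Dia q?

Recall that Box ψ holds at a world iff ψ holds at every accessible world, and Dia ψ holds iff ψ holds at some accessible world.
At w3: Box not Dia q requires not Dia q at every successor {w1, w4}.
  not Dia q fails at w1, so Box not Dia q is false at w3.
    At w1: Dia q is true, so not Dia q is false.
      At w1: Dia q requires q at some successor in {w2, w4}.
        q holds at w2, so Dia q is true at w1.

No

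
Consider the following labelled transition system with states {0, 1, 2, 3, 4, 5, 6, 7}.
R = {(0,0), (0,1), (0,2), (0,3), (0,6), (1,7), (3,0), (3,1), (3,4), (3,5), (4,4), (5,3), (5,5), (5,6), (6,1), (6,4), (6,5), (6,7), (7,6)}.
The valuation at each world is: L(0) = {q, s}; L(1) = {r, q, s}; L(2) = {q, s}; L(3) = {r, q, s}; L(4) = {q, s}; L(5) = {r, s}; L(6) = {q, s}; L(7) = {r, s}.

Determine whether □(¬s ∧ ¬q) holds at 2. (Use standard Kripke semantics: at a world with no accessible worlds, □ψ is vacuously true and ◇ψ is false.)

Yes

At 2: no accessible worlds, so □(¬s ∧ ¬q) holds vacuously.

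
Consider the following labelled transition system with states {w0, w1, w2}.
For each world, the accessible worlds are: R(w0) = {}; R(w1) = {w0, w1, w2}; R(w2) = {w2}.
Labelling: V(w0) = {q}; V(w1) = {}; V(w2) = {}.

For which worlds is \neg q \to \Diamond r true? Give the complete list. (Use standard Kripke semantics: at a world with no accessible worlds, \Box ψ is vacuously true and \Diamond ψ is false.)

Recall that \Diamond ψ holds at a world iff ψ holds at some accessible world.
Let φ = \neg q \to \Diamond r. Evaluate φ at each world:
  w0 (successors ∅): φ is true.
  w1 (successors {w0, w1, w2}): φ is false.
  w2 (successors {w2}): φ is false.
For instance, at w1:
  At w1: \neg q is true, \Diamond r is false, so \neg q \to \Diamond r is false.
    At w1: \Diamond r requires r at some successor in {w0, w1, w2}.
      At w0: r is false.
      At w1: r is false.
      At w2: r is false.
    So \Diamond r is false at w1.
Satisfying worlds: {w0}

w0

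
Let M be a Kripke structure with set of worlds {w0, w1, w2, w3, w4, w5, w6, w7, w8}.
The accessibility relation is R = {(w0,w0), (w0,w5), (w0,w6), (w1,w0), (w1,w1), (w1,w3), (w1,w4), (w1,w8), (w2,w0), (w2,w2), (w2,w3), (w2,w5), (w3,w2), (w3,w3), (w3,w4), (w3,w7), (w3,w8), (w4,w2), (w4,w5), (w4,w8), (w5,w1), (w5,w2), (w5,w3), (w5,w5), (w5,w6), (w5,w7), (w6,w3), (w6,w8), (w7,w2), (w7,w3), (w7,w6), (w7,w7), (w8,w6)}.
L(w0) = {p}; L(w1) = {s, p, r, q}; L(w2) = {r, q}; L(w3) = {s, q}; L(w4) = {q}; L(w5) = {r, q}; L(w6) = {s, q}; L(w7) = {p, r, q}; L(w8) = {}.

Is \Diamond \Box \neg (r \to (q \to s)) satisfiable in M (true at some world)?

Recall that \Box ψ holds at a world iff ψ holds at every accessible world, and \Diamond ψ holds iff ψ holds at some accessible world.
Let φ = \Diamond \Box \neg (r \to (q \to s)). Evaluate φ at each world:
  w0 (successors {w0, w5, w6}): φ is false.
  w1 (successors {w0, w1, w3, w4, w8}): φ is false.
  w2 (successors {w0, w2, w3, w5}): φ is false.
  w3 (successors {w2, w3, w4, w7, w8}): φ is false.
  w4 (successors {w2, w5, w8}): φ is false.
  w5 (successors {w1, w2, w3, w5, w6, w7}): φ is false.
  w6 (successors {w3, w8}): φ is false.
  w7 (successors {w2, w3, w6, w7}): φ is false.
  w8 (successors {w6}): φ is false.
For instance, at w7:
  At w7: \Diamond \Box \neg (r \to (q \to s)) requires \Box \neg (r \to (q \to s)) at some successor in {w2, w3, w6, w7}.
    At w2: \Box \neg (r \to (q \to s)) is false.
    At w3: \Box \neg (r \to (q \to s)) is false.
    At w6: \Box \neg (r \to (q \to s)) is false.
    At w7: \Box \neg (r \to (q \to s)) is false.
  So \Diamond \Box \neg (r \to (q \to s)) is false at w7.

No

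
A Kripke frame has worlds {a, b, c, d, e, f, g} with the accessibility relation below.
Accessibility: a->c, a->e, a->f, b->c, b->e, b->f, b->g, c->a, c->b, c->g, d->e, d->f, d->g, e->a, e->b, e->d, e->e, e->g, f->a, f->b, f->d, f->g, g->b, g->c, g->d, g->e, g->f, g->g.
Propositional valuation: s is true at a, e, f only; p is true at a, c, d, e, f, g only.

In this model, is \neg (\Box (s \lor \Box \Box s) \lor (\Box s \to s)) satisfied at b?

At b: \Box (s \lor \Box \Box s) \lor (\Box s \to s) is true, so \neg (\Box (s \lor \Box \Box s) \lor (\Box s \to s)) is false.
  At b: \Box (s \lor \Box \Box s) is false, \Box s \to s is true, so \Box (s \lor \Box \Box s) \lor (\Box s \to s) is true.
    At b: \Box (s \lor \Box \Box s) requires s \lor \Box \Box s at every successor {c, e, f, g}.
      s \lor \Box \Box s fails at c, so \Box (s \lor \Box \Box s) is false at b.
    At b: \Box s is false, s is false, so \Box s \to s is true.
      At b: \Box s requires s at every successor {c, e, f, g}.
        s fails at c, so \Box s is false at b.

No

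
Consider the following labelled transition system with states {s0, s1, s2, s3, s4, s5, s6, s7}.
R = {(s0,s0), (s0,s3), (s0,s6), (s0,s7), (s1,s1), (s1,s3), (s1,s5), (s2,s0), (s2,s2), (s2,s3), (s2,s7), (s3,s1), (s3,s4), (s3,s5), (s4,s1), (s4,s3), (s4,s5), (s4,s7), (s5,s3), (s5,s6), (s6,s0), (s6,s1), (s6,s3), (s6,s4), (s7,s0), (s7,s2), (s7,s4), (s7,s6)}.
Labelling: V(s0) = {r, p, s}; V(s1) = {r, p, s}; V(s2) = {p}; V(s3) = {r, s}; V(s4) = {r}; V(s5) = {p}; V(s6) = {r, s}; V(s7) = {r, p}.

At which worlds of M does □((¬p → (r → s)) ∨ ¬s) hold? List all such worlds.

Let φ = □((¬p → (r → s)) ∨ ¬s). Evaluate φ at each world:
  s0 (successors {s0, s3, s6, s7}): φ is true.
  s1 (successors {s1, s3, s5}): φ is true.
  s2 (successors {s0, s2, s3, s7}): φ is true.
  s3 (successors {s1, s4, s5}): φ is true.
  s4 (successors {s1, s3, s5, s7}): φ is true.
  s5 (successors {s3, s6}): φ is true.
  s6 (successors {s0, s1, s3, s4}): φ is true.
  s7 (successors {s0, s2, s4, s6}): φ is true.
For instance, at s0:
  At s0: □((¬p → (r → s)) ∨ ¬s) requires (¬p → (r → s)) ∨ ¬s at every successor {s0, s3, s6, s7}.
    At s0: (¬p → (r → s)) ∨ ¬s is true.
    At s3: (¬p → (r → s)) ∨ ¬s is true.
    At s6: (¬p → (r → s)) ∨ ¬s is true.
    At s7: (¬p → (r → s)) ∨ ¬s is true.
  So □((¬p → (r → s)) ∨ ¬s) is true at s0.
Satisfying worlds: {s0, s1, s2, s3, s4, s5, s6, s7}

s0, s1, s2, s3, s4, s5, s6, s7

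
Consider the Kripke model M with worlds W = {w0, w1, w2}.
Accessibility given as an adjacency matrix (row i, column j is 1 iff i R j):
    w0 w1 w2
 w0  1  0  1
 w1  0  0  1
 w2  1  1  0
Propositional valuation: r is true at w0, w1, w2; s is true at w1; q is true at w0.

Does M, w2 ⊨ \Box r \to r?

Yes

Recall that \Box ψ holds at a world iff ψ holds at every accessible world, and \Diamond ψ holds iff ψ holds at some accessible world.
At w2: \Box r is true, r is true, so \Box r \to r is true.
  At w2: \Box r requires r at every successor {w0, w1}.
    At w0: r is true.
    At w1: r is true.
  So \Box r is true at w2.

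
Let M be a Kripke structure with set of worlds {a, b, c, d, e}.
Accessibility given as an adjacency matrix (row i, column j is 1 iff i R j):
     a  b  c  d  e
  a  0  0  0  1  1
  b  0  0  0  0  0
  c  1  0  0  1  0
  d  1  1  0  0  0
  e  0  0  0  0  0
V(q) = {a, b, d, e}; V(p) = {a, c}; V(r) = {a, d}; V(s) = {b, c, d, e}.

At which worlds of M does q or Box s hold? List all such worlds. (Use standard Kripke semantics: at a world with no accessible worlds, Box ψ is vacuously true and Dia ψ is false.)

Let φ = q or Box s. Evaluate φ at each world:
  a (successors {d, e}): φ is true.
  b (successors ∅): φ is true.
  c (successors {a, d}): φ is false.
  d (successors {a, b}): φ is true.
  e (successors ∅): φ is true.
For instance, at a:
  At a: q is true, Box s is true, so q or Box s is true.
    At a: Box s requires s at every successor {d, e}.
      At d: s is true.
      At e: s is true.
    So Box s is true at a.
Satisfying worlds: {a, b, d, e}

a, b, d, e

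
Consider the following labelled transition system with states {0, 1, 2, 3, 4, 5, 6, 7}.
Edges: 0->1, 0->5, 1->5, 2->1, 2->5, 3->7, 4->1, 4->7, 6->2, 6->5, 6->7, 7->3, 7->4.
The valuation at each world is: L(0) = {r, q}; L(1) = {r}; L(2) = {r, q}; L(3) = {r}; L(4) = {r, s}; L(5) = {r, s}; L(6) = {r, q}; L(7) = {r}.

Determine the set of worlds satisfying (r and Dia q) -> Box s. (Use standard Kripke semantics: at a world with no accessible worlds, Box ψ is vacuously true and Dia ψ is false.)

Let φ = (r and Dia q) -> Box s. Evaluate φ at each world:
  0 (successors {1, 5}): φ is true.
  1 (successors {5}): φ is true.
  2 (successors {1, 5}): φ is true.
  3 (successors {7}): φ is true.
  4 (successors {1, 7}): φ is true.
  5 (successors ∅): φ is true.
  6 (successors {2, 5, 7}): φ is false.
  7 (successors {3, 4}): φ is true.
For instance, at 6:
  At 6: r and Dia q is true, Box s is false, so (r and Dia q) -> Box s is false.
    At 6: r is true, Dia q is true, so r and Dia q is true.
      At 6: Dia q requires q at some successor in {2, 5, 7}.
        q holds at 2, so Dia q is true at 6.
    At 6: Box s requires s at every successor {2, 5, 7}.
      s fails at 2, so Box s is false at 6.
Satisfying worlds: {0, 1, 2, 3, 4, 5, 7}

0, 1, 2, 3, 4, 5, 7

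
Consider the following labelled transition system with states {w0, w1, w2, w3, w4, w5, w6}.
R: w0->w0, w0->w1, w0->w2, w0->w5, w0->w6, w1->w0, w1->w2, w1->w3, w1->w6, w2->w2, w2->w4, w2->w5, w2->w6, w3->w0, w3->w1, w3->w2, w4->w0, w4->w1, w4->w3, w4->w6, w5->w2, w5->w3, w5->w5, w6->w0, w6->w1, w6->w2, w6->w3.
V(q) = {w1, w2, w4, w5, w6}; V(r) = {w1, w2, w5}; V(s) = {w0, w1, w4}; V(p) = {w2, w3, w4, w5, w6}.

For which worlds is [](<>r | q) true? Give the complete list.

Let φ = [](<>r | q). Evaluate φ at each world:
  w0 (successors {w0, w1, w2, w5, w6}): φ is true.
  w1 (successors {w0, w2, w3, w6}): φ is true.
  w2 (successors {w2, w4, w5, w6}): φ is true.
  w3 (successors {w0, w1, w2}): φ is true.
  w4 (successors {w0, w1, w3, w6}): φ is true.
  w5 (successors {w2, w3, w5}): φ is true.
  w6 (successors {w0, w1, w2, w3}): φ is true.
For instance, at w3:
  At w3: [](<>r | q) requires <>r | q at every successor {w0, w1, w2}.
      At w0: <>r is true, q is false, so <>r | q is true.
      At w1: <>r is true, q is true, so <>r | q is true.
      At w2: <>r is true, q is true, so <>r | q is true.
  So [](<>r | q) is true at w3.
Satisfying worlds: {w0, w1, w2, w3, w4, w5, w6}

w0, w1, w2, w3, w4, w5, w6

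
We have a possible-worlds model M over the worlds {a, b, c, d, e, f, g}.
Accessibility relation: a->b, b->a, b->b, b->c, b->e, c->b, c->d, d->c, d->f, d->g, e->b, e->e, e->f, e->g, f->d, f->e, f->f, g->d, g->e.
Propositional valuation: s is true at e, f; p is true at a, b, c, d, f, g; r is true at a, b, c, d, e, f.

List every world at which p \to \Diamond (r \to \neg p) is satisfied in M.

Let φ = p \to \Diamond (r \to \neg p). Evaluate φ at each world:
  a (successors {b}): φ is false.
  b (successors {a, b, c, e}): φ is true.
  c (successors {b, d}): φ is false.
  d (successors {c, f, g}): φ is true.
  e (successors {b, e, f, g}): φ is true.
  f (successors {d, e, f}): φ is true.
  g (successors {d, e}): φ is true.
For instance, at a:
  At a: p is true, \Diamond (r \to \neg p) is false, so p \to \Diamond (r \to \neg p) is false.
    At a: \Diamond (r \to \neg p) requires r \to \neg p at some successor in {b}.
      At b: r \to \neg p is false.
    So \Diamond (r \to \neg p) is false at a.
Satisfying worlds: {b, d, e, f, g}

b, d, e, f, g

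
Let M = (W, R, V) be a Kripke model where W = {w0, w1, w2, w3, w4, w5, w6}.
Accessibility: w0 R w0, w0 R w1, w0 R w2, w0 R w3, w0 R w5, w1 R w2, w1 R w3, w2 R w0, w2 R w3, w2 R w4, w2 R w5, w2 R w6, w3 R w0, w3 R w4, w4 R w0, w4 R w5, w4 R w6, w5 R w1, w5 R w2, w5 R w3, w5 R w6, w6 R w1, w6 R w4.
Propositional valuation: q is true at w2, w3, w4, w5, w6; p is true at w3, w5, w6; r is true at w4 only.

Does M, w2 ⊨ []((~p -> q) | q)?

At w2: []((~p -> q) | q) requires (~p -> q) | q at every successor {w0, w3, w4, w5, w6}.
  (~p -> q) | q fails at w0, so []((~p -> q) | q) is false at w2.

No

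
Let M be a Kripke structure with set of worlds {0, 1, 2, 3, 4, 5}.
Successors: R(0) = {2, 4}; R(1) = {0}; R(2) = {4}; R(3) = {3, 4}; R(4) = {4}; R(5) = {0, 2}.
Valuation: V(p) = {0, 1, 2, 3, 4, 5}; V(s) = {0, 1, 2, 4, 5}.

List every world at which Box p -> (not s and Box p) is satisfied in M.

Let φ = Box p -> (not s and Box p). Evaluate φ at each world:
  0 (successors {2, 4}): φ is false.
  1 (successors {0}): φ is false.
  2 (successors {4}): φ is false.
  3 (successors {3, 4}): φ is true.
  4 (successors {4}): φ is false.
  5 (successors {0, 2}): φ is false.
For instance, at 4:
  At 4: Box p is true, not s and Box p is false, so Box p -> (not s and Box p) is false.
    At 4: Box p requires p at every successor {4}.
      At 4: p is true.
    So Box p is true at 4.
    At 4: not s is false, Box p is true, so not s and Box p is false.
      At 4: Box p requires p at every successor {4}.
        At 4: p is true.
      So Box p is true at 4.
Satisfying worlds: {3}

3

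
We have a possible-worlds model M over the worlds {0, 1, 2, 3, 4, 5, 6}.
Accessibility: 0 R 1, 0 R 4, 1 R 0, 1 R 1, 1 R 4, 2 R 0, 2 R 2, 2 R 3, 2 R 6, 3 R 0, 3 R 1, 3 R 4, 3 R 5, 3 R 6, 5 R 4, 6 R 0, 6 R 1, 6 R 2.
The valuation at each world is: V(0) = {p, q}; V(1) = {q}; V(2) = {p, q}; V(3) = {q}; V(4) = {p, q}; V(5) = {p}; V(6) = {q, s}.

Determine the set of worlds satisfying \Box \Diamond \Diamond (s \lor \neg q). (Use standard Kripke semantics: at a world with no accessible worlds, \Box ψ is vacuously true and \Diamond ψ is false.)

Let φ = \Box \Diamond \Diamond (s \lor \neg q). Evaluate φ at each world:
  0 (successors {1, 4}): φ is false.
  1 (successors {0, 1, 4}): φ is false.
  2 (successors {0, 2, 3, 6}): φ is false.
  3 (successors {0, 1, 4, 5, 6}): φ is false.
  4 (successors ∅): φ is true.
  5 (successors {4}): φ is false.
  6 (successors {0, 1, 2}): φ is false.
For instance, at 3:
  At 3: \Box \Diamond \Diamond (s \lor \neg q) requires \Diamond \Diamond (s \lor \neg q) at every successor {0, 1, 4, 5, 6}.
    \Diamond \Diamond (s \lor \neg q) fails at 0, so \Box \Diamond \Diamond (s \lor \neg q) is false at 3.
      At 0: \Diamond \Diamond (s \lor \neg q) requires \Diamond (s \lor \neg q) at some successor in {1, 4}.
        At 1: \Diamond (s \lor \neg q) is false.
        At 4: \Diamond (s \lor \neg q) is false.
      So \Diamond \Diamond (s \lor \neg q) is false at 0.
Satisfying worlds: {4}

4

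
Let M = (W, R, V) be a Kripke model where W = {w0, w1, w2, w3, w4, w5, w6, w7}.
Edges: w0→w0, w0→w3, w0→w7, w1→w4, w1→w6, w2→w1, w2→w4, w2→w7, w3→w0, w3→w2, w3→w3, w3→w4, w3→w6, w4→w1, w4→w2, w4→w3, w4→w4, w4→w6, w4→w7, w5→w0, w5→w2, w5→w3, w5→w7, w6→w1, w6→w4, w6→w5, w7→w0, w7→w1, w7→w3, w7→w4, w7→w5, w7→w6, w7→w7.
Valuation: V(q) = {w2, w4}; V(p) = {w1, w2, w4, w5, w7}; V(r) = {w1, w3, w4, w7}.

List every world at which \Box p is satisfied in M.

w2, w6

Let φ = \Box p. Evaluate φ at each world:
  w0 (successors {w0, w3, w7}): φ is false.
  w1 (successors {w4, w6}): φ is false.
  w2 (successors {w1, w4, w7}): φ is true.
  w3 (successors {w0, w2, w3, w4, w6}): φ is false.
  w4 (successors {w1, w2, w3, w4, w6, w7}): φ is false.
  w5 (successors {w0, w2, w3, w7}): φ is false.
  w6 (successors {w1, w4, w5}): φ is true.
  w7 (successors {w0, w1, w3, w4, w5, w6, w7}): φ is false.
For instance, at w5:
  At w5: \Box p requires p at every successor {w0, w2, w3, w7}.
    p fails at w0, so \Box p is false at w5.
Satisfying worlds: {w2, w6}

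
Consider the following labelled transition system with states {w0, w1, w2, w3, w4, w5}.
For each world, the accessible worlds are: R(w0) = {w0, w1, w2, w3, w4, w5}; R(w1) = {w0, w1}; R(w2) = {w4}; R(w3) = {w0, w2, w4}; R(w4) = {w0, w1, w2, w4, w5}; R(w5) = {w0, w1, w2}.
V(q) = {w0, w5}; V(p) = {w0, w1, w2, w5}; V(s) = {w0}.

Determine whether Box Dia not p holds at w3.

Yes

Recall that Box ψ holds at a world iff ψ holds at every accessible world, and Dia ψ holds iff ψ holds at some accessible world.
At w3: Box Dia not p requires Dia not p at every successor {w0, w2, w4}.
    At w0: Dia not p requires not p at some successor in {w0, w1, w2, w3, w4, w5}.
      not p holds at w3, so Dia not p is true at w0.
    At w2: Dia not p requires not p at some successor in {w4}.
      not p holds at w4, so Dia not p is true at w2.
    At w4: Dia not p requires not p at some successor in {w0, w1, w2, w4, w5}.
      not p holds at w4, so Dia not p is true at w4.
So Box Dia not p is true at w3.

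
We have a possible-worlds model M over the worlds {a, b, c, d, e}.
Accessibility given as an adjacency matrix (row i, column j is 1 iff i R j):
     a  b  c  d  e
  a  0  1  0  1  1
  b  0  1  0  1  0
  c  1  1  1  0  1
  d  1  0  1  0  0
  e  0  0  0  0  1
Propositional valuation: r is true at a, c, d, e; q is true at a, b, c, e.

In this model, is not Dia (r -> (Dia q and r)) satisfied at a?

Recall that Dia ψ holds at a world iff ψ holds at some accessible world.
At a: Dia (r -> (Dia q and r)) is true, so not Dia (r -> (Dia q and r)) is false.
  At a: Dia (r -> (Dia q and r)) requires r -> (Dia q and r) at some successor in {b, d, e}.
    r -> (Dia q and r) holds at b, so Dia (r -> (Dia q and r)) is true at a.
      At b: r is false, Dia q and r is false, so r -> (Dia q and r) is true.

No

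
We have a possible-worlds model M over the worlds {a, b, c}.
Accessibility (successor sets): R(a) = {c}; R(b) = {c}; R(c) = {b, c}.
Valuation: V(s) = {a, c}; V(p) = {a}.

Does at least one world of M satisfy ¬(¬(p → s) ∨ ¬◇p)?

Recall that ◇ψ holds at a world iff ψ holds at some accessible world.
Let φ = ¬(¬(p → s) ∨ ¬◇p). Evaluate φ at each world:
  a (successors {c}): φ is false.
  b (successors {c}): φ is false.
  c (successors {b, c}): φ is false.
For instance, at c:
  At c: ¬(p → s) ∨ ¬◇p is true, so ¬(¬(p → s) ∨ ¬◇p) is false.
    At c: ¬(p → s) is false, ¬◇p is true, so ¬(p → s) ∨ ¬◇p is true.
      At c: ◇p is false, so ¬◇p is true.

No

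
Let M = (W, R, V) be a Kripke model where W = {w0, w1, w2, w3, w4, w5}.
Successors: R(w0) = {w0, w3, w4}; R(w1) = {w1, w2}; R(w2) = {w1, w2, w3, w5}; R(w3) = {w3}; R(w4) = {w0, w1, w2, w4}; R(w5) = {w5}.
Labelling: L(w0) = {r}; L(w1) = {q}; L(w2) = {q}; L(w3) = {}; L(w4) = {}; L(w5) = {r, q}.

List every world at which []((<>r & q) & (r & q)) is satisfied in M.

w5

Recall that []ψ holds at a world iff ψ holds at every accessible world, and <>ψ holds iff ψ holds at some accessible world.
Let φ = []((<>r & q) & (r & q)). Evaluate φ at each world:
  w0 (successors {w0, w3, w4}): φ is false.
  w1 (successors {w1, w2}): φ is false.
  w2 (successors {w1, w2, w3, w5}): φ is false.
  w3 (successors {w3}): φ is false.
  w4 (successors {w0, w1, w2, w4}): φ is false.
  w5 (successors {w5}): φ is true.
For instance, at w1:
  At w1: []((<>r & q) & (r & q)) requires (<>r & q) & (r & q) at every successor {w1, w2}.
    (<>r & q) & (r & q) fails at w1, so []((<>r & q) & (r & q)) is false at w1.
      At w1: <>r & q is false, r & q is false, so (<>r & q) & (r & q) is false.
Satisfying worlds: {w5}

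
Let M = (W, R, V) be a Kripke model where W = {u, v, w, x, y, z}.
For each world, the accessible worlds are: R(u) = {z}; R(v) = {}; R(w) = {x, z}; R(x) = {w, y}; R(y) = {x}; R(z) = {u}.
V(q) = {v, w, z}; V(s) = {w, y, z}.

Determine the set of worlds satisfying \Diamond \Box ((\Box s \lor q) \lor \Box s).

u, w, x, z

Recall that \Box ψ holds at a world iff ψ holds at every accessible world, and \Diamond ψ holds iff ψ holds at some accessible world.
Let φ = \Diamond \Box ((\Box s \lor q) \lor \Box s). Evaluate φ at each world:
  u (successors {z}): φ is true.
  v (successors ∅): φ is false.
  w (successors {x, z}): φ is true.
  x (successors {w, y}): φ is true.
  y (successors {x}): φ is false.
  z (successors {u}): φ is true.
For instance, at z:
  At z: \Diamond \Box ((\Box s \lor q) \lor \Box s) requires \Box ((\Box s \lor q) \lor \Box s) at some successor in {u}.
    \Box ((\Box s \lor q) \lor \Box s) holds at u, so \Diamond \Box ((\Box s \lor q) \lor \Box s) is true at z.
      At u: \Box ((\Box s \lor q) \lor \Box s) requires (\Box s \lor q) \lor \Box s at every successor {z}.
        At z: (\Box s \lor q) \lor \Box s is true.
      So \Box ((\Box s \lor q) \lor \Box s) is true at u.
Satisfying worlds: {u, w, x, z}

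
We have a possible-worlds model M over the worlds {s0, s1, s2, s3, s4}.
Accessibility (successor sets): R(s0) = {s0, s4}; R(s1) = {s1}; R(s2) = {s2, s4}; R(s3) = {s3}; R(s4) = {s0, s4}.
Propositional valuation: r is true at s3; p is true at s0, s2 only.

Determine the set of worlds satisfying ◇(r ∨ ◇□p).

Let φ = ◇(r ∨ ◇□p). Evaluate φ at each world:
  s0 (successors {s0, s4}): φ is false.
  s1 (successors {s1}): φ is false.
  s2 (successors {s2, s4}): φ is false.
  s3 (successors {s3}): φ is true.
  s4 (successors {s0, s4}): φ is false.
For instance, at s4:
  At s4: ◇(r ∨ ◇□p) requires r ∨ ◇□p at some successor in {s0, s4}.
    At s0: r ∨ ◇□p is false.
    At s4: r ∨ ◇□p is false.
  So ◇(r ∨ ◇□p) is false at s4.
Satisfying worlds: {s3}

s3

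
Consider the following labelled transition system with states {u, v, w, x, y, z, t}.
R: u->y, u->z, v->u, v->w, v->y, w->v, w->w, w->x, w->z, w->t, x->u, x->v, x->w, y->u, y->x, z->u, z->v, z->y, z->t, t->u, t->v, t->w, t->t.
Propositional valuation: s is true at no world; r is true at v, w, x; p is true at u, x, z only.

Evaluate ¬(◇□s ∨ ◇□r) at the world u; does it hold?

At u: ◇□s ∨ ◇□r is false, so ¬(◇□s ∨ ◇□r) is true.
  At u: ◇□s is false, ◇□r is false, so ◇□s ∨ ◇□r is false.
    At u: ◇□s requires □s at some successor in {y, z}.
      At y: □s is false.
      At z: □s is false.
    So ◇□s is false at u.
    At u: ◇□r requires □r at some successor in {y, z}.
      At y: □r is false.
      At z: □r is false.
    So ◇□r is false at u.

Yes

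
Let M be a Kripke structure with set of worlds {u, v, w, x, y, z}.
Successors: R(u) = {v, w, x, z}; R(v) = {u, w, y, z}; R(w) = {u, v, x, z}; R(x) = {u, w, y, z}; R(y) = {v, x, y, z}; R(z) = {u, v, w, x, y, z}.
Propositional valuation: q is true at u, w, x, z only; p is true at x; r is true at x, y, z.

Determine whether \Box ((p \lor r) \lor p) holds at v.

No

At v: \Box ((p \lor r) \lor p) requires (p \lor r) \lor p at every successor {u, w, y, z}.
  (p \lor r) \lor p fails at u, so \Box ((p \lor r) \lor p) is false at v.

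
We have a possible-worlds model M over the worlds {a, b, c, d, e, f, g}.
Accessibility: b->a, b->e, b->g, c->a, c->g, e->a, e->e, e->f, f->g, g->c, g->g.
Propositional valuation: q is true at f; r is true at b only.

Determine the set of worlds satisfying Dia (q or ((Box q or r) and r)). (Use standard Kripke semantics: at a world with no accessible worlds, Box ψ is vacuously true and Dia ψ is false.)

Let φ = Dia (q or ((Box q or r) and r)). Evaluate φ at each world:
  a (successors ∅): φ is false.
  b (successors {a, e, g}): φ is false.
  c (successors {a, g}): φ is false.
  d (successors ∅): φ is false.
  e (successors {a, e, f}): φ is true.
  f (successors {g}): φ is false.
  g (successors {c, g}): φ is false.
For instance, at b:
  At b: Dia (q or ((Box q or r) and r)) requires q or ((Box q or r) and r) at some successor in {a, e, g}.
    At a: q or ((Box q or r) and r) is false.
    At e: q or ((Box q or r) and r) is false.
    At g: q or ((Box q or r) and r) is false.
  So Dia (q or ((Box q or r) and r)) is false at b.
Satisfying worlds: {e}

e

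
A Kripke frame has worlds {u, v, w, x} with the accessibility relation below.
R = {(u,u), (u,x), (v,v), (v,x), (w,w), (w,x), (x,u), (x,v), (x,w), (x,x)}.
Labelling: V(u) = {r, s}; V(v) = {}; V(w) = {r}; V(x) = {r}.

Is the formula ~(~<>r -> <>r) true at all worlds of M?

Let φ = ~(~<>r -> <>r). Evaluate φ at each world:
  u (successors {u, x}): φ is false.
  v (successors {v, x}): φ is false.
  w (successors {w, x}): φ is false.
  x (successors {u, v, w, x}): φ is false.
Detail at u (counterexample):
  At u: ~<>r -> <>r is true, so ~(~<>r -> <>r) is false.
    At u: ~<>r is false, <>r is true, so ~<>r -> <>r is true.
      At u: <>r is true, so ~<>r is false.
      At u: <>r requires r at some successor in {u, x}.
        r holds at u, so <>r is true at u.

No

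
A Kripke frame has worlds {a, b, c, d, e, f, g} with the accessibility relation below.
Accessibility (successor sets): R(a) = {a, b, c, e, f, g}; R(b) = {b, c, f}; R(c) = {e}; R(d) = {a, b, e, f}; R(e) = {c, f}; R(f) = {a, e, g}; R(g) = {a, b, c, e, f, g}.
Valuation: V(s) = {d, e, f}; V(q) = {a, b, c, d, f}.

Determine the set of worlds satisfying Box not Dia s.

Let φ = Box not Dia s. Evaluate φ at each world:
  a (successors {a, b, c, e, f, g}): φ is false.
  b (successors {b, c, f}): φ is false.
  c (successors {e}): φ is false.
  d (successors {a, b, e, f}): φ is false.
  e (successors {c, f}): φ is false.
  f (successors {a, e, g}): φ is false.
  g (successors {a, b, c, e, f, g}): φ is false.
For instance, at f:
  At f: Box not Dia s requires not Dia s at every successor {a, e, g}.
    not Dia s fails at a, so Box not Dia s is false at f.
      At a: Dia s is true, so not Dia s is false.
Satisfying worlds: none.

none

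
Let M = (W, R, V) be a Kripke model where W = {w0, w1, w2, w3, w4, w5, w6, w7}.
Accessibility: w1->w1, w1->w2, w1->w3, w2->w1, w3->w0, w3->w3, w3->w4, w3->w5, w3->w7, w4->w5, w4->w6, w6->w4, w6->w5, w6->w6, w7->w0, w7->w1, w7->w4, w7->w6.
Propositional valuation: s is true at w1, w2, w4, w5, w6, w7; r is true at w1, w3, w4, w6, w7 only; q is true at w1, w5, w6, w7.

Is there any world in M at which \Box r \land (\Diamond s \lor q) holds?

Yes

Let φ = \Box r \land (\Diamond s \lor q). Evaluate φ at each world:
  w0 (successors ∅): φ is false.
  w1 (successors {w1, w2, w3}): φ is false.
  w2 (successors {w1}): φ is true.
  w3 (successors {w0, w3, w4, w5, w7}): φ is false.
  w4 (successors {w5, w6}): φ is false.
  w5 (successors ∅): φ is true.
  w6 (successors {w4, w5, w6}): φ is false.
  w7 (successors {w0, w1, w4, w6}): φ is false.
Detail at w2 (witness):
  At w2: \Box r is true, \Diamond s \lor q is true, so \Box r \land (\Diamond s \lor q) is true.
    At w2: \Box r requires r at every successor {w1}.
      At w1: r is true.
    So \Box r is true at w2.
    At w2: \Diamond s is true, q is false, so \Diamond s \lor q is true.
      At w2: \Diamond s requires s at some successor in {w1}.
        s holds at w1, so \Diamond s is true at w2.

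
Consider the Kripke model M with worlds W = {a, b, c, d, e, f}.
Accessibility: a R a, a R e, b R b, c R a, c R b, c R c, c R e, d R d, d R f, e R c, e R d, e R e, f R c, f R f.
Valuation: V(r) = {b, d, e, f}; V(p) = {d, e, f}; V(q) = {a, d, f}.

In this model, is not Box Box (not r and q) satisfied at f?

Yes

At f: Box Box (not r and q) is false, so not Box Box (not r and q) is true.
  At f: Box Box (not r and q) requires Box (not r and q) at every successor {c, f}.
    Box (not r and q) fails at c, so Box Box (not r and q) is false at f.
      At c: Box (not r and q) requires not r and q at every successor {a, b, c, e}.
        not r and q fails at b, so Box (not r and q) is false at c.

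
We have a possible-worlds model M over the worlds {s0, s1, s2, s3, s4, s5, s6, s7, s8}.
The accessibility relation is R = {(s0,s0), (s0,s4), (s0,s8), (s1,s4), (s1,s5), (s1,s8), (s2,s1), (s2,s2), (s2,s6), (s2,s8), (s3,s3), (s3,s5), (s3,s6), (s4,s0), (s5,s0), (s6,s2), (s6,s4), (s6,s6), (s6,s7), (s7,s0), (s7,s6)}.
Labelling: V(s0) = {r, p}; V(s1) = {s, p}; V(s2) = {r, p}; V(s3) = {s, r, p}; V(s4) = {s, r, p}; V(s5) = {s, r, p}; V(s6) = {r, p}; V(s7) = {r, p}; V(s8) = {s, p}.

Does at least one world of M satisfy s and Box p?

Yes

Recall that Box ψ holds at a world iff ψ holds at every accessible world, and Dia ψ holds iff ψ holds at some accessible world.
Let φ = s and Box p. Evaluate φ at each world:
  s0 (successors {s0, s4, s8}): φ is false.
  s1 (successors {s4, s5, s8}): φ is true.
  s2 (successors {s1, s2, s6, s8}): φ is false.
  s3 (successors {s3, s5, s6}): φ is true.
  s4 (successors {s0}): φ is true.
  s5 (successors {s0}): φ is true.
  s6 (successors {s2, s4, s6, s7}): φ is false.
  s7 (successors {s0, s6}): φ is false.
  s8 (successors ∅): φ is true.
Detail at s1 (witness):
  At s1: s is true, Box p is true, so s and Box p is true.
    At s1: Box p requires p at every successor {s4, s5, s8}.
      At s4: p is true.
      At s5: p is true.
      At s8: p is true.
    So Box p is true at s1.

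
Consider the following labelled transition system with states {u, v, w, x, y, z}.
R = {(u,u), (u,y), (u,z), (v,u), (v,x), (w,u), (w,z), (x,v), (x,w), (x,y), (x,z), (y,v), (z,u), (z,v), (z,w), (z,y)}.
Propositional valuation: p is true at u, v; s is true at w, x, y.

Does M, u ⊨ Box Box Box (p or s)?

At u: Box Box Box (p or s) requires Box Box (p or s) at every successor {u, y, z}.
  Box Box (p or s) fails at u, so Box Box Box (p or s) is false at u.
    At u: Box Box (p or s) requires Box (p or s) at every successor {u, y, z}.
      Box (p or s) fails at u, so Box Box (p or s) is false at u.

No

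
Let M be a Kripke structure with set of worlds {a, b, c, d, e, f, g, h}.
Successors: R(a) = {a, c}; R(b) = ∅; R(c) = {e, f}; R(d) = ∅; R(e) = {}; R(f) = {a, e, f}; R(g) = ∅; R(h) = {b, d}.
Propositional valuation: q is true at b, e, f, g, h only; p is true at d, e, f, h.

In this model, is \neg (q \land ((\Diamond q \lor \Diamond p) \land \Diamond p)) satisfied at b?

Recall that \Diamond ψ holds at a world iff ψ holds at some accessible world.
At b: q \land ((\Diamond q \lor \Diamond p) \land \Diamond p) is false, so \neg (q \land ((\Diamond q \lor \Diamond p) \land \Diamond p)) is true.
  At b: q is true, (\Diamond q \lor \Diamond p) \land \Diamond p is false, so q \land ((\Diamond q \lor \Diamond p) \land \Diamond p) is false.
    At b: \Diamond q \lor \Diamond p is false, \Diamond p is false, so (\Diamond q \lor \Diamond p) \land \Diamond p is false.
      At b: \Diamond q is false, \Diamond p is false, so \Diamond q \lor \Diamond p is false.
      At b: no accessible worlds, so \Diamond p is false.

Yes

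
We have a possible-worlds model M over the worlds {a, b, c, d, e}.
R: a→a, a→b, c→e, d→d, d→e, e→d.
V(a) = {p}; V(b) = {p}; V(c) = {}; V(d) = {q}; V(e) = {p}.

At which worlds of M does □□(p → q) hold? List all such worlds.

b, c

Let φ = □□(p → q). Evaluate φ at each world:
  a (successors {a, b}): φ is false.
  b (successors ∅): φ is true.
  c (successors {e}): φ is true.
  d (successors {d, e}): φ is false.
  e (successors {d}): φ is false.
For instance, at c:
  At c: □□(p → q) requires □(p → q) at every successor {e}.
      At e: □(p → q) requires p → q at every successor {d}.
        At d: p → q is true.
      So □(p → q) is true at e.
  So □□(p → q) is true at c.
Satisfying worlds: {b, c}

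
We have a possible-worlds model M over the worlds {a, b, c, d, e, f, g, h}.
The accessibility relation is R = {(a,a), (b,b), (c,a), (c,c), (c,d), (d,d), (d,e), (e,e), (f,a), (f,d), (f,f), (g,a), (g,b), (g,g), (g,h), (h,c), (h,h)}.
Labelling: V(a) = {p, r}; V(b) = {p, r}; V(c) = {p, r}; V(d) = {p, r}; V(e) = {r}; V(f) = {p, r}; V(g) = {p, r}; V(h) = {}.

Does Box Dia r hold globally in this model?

Let φ = Box Dia r. Evaluate φ at each world:
  a (successors {a}): φ is true.
  b (successors {b}): φ is true.
  c (successors {a, c, d}): φ is true.
  d (successors {d, e}): φ is true.
  e (successors {e}): φ is true.
  f (successors {a, d, f}): φ is true.
  g (successors {a, b, g, h}): φ is true.
  h (successors {c, h}): φ is true.
For instance, at c:
  At c: Box Dia r requires Dia r at every successor {a, c, d}.
      At a: Dia r requires r at some successor in {a}.
        r holds at a, so Dia r is true at a.
      At c: Dia r requires r at some successor in {a, c, d}.
        r holds at a, so Dia r is true at c.
      At d: Dia r requires r at some successor in {d, e}.
        r holds at d, so Dia r is true at d.
  So Box Dia r is true at c.

Yes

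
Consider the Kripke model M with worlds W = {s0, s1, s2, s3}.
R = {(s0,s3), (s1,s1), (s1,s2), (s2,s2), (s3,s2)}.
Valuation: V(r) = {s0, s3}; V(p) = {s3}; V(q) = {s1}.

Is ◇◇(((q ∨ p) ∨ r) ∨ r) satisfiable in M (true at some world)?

Let φ = ◇◇(((q ∨ p) ∨ r) ∨ r). Evaluate φ at each world:
  s0 (successors {s3}): φ is false.
  s1 (successors {s1, s2}): φ is true.
  s2 (successors {s2}): φ is false.
  s3 (successors {s2}): φ is false.
Detail at s1 (witness):
  At s1: ◇◇(((q ∨ p) ∨ r) ∨ r) requires ◇(((q ∨ p) ∨ r) ∨ r) at some successor in {s1, s2}.
    ◇(((q ∨ p) ∨ r) ∨ r) holds at s1, so ◇◇(((q ∨ p) ∨ r) ∨ r) is true at s1.
      At s1: ◇(((q ∨ p) ∨ r) ∨ r) requires ((q ∨ p) ∨ r) ∨ r at some successor in {s1, s2}.
        ((q ∨ p) ∨ r) ∨ r holds at s1, so ◇(((q ∨ p) ∨ r) ∨ r) is true at s1.

Yes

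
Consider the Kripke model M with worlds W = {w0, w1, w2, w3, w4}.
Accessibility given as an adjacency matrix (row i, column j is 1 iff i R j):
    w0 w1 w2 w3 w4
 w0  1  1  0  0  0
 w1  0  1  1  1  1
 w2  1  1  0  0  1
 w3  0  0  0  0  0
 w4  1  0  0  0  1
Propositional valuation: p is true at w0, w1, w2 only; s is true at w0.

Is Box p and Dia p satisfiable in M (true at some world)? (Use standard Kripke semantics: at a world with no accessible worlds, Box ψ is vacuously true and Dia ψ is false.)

Yes

Recall that Box ψ holds at a world iff ψ holds at every accessible world, and Dia ψ holds iff ψ holds at some accessible world.
Let φ = Box p and Dia p. Evaluate φ at each world:
  w0 (successors {w0, w1}): φ is true.
  w1 (successors {w1, w2, w3, w4}): φ is false.
  w2 (successors {w0, w1, w4}): φ is false.
  w3 (successors ∅): φ is false.
  w4 (successors {w0, w4}): φ is false.
Detail at w0 (witness):
  At w0: Box p is true, Dia p is true, so Box p and Dia p is true.
    At w0: Box p requires p at every successor {w0, w1}.
      At w0: p is true.
      At w1: p is true.
    So Box p is true at w0.
    At w0: Dia p requires p at some successor in {w0, w1}.
      p holds at w0, so Dia p is true at w0.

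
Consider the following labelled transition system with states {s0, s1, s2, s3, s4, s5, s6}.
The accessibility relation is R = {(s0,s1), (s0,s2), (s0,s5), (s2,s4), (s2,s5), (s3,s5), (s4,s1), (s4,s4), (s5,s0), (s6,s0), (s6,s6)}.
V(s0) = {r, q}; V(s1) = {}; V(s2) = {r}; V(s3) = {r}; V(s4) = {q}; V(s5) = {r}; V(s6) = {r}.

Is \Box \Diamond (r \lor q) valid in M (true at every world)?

No

Let φ = \Box \Diamond (r \lor q). Evaluate φ at each world:
  s0 (successors {s1, s2, s5}): φ is false.
  s1 (successors ∅): φ is true.
  s2 (successors {s4, s5}): φ is true.
  s3 (successors {s5}): φ is true.
  s4 (successors {s1, s4}): φ is false.
  s5 (successors {s0}): φ is true.
  s6 (successors {s0, s6}): φ is true.
Detail at s0 (counterexample):
  At s0: \Box \Diamond (r \lor q) requires \Diamond (r \lor q) at every successor {s1, s2, s5}.
    \Diamond (r \lor q) fails at s1, so \Box \Diamond (r \lor q) is false at s0.
      At s1: no accessible worlds, so \Diamond (r \lor q) is false.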